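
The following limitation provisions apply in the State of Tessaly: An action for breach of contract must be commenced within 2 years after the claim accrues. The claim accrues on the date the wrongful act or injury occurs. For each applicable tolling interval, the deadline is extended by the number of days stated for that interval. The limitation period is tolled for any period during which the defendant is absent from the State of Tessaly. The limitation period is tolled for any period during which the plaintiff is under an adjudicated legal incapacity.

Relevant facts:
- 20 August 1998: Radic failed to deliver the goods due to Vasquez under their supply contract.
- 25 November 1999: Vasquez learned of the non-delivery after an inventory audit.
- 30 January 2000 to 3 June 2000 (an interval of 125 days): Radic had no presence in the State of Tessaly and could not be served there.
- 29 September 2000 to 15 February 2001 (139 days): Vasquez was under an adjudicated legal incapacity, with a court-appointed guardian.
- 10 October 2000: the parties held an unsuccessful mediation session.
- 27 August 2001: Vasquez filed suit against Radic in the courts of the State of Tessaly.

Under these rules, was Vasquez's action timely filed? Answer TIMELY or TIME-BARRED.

TIME-BARRED

Accrual is governed by the date of the act, so the period began to run on 20 August 1998; the later discovery on 25 November 1999 is irrelevant under the stated rule.
Adding the 2 years base period to 20 August 1998 gives a deadline of 20 August 2000, before any tolling.
The period was tolled for 125 days by the defendant's absence from the jurisdiction (30 January 2000 to 3 June 2000), pushing the deadline to 23 December 2000.
The period was tolled for 139 days by the plaintiff's legal incapacity (29 September 2000 to 15 February 2001), pushing the deadline to 11 May 2001.
None of the other events listed affects the running of the period under the stated rules.
Filing on 27 August 2001 missed the 11 May 2001 deadline — the action is time-barred.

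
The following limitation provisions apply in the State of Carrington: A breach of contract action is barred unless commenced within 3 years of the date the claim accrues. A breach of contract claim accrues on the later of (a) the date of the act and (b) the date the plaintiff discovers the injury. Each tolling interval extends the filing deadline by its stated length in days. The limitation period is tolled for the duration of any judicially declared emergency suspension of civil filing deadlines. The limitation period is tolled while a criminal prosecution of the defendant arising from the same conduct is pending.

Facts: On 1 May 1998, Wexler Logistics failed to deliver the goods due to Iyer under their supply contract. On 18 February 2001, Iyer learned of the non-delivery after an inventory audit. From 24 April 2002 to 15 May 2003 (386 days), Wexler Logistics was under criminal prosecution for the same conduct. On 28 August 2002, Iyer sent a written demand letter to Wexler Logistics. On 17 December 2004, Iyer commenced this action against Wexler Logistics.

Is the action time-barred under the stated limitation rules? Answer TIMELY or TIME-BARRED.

Taking the later of the act (1 May 1998) and discovery (18 February 2001), the claim accrued on 18 February 2001.
3 years from 18 February 2001 is 18 February 2004.
The pending criminal prosecution from 24 April 2002 to 15 May 2003 tolled the period for 386 days, extending the deadline to 10 March 2005.
None of the other events listed affects the running of the period under the stated rules.
Iyer filed on 17 December 2004, before the 10 March 2005 deadline, so the action is timely.

TIMELY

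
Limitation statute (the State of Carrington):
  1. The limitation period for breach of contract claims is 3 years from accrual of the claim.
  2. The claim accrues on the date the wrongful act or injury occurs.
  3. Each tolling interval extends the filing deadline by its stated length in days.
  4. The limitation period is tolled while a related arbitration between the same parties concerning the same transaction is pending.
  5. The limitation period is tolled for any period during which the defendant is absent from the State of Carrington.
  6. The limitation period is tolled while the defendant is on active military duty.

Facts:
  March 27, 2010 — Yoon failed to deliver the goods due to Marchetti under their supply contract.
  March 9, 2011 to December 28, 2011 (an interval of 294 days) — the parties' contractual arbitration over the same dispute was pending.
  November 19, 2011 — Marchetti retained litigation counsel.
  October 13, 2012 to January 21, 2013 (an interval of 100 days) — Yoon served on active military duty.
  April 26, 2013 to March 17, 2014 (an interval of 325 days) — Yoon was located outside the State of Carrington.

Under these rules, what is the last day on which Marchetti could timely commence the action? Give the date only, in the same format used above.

March 16, 2015

The claim accrued on March 27, 2010, the date of the act.
The untolled deadline — 3 years after March 27, 2010 — is March 27, 2013.
Because the pending related arbitration ran from March 9, 2011 to December 28, 2011, the deadline is extended by 294 days to January 15, 2014.
Because the defendant's active military service ran from October 13, 2012 to January 21, 2013, the deadline is extended by 100 days to April 25, 2014.
The period was tolled for 325 days by the defendant's absence from the jurisdiction (April 26, 2013 to March 17, 2014), pushing the deadline to March 16, 2015.
None of the other events listed affects the running of the period under the stated rules.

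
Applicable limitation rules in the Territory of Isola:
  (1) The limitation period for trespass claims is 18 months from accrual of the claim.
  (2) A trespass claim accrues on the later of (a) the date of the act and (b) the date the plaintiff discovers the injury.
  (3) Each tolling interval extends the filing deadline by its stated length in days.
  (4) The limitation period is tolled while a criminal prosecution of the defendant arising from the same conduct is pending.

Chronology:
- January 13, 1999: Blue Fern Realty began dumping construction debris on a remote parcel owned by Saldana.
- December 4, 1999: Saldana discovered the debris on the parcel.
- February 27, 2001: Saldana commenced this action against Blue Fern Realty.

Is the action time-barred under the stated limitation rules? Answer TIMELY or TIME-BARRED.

TIMELY

Because discovery on December 4, 1999 post-dates the January 13, 1999 act, accrual under the later-of rule falls on December 4, 1999.
Adding the 18 months base period to December 4, 1999 gives a deadline of June 4, 2001, before any tolling.
Saldana filed on February 27, 2001, before the June 4, 2001 deadline, so the action is timely.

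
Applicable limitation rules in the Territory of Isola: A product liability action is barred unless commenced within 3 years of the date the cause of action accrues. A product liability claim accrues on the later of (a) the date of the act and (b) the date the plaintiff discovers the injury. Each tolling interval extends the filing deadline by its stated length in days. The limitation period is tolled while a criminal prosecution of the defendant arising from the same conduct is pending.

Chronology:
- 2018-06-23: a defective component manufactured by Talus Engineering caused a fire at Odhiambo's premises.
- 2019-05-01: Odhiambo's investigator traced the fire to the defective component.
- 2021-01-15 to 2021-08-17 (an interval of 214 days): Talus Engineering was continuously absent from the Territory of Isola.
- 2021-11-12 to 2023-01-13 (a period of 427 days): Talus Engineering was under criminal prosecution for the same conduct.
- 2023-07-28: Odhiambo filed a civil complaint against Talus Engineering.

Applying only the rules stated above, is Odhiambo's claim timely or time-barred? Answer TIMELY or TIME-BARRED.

Because discovery on 2019-05-01 post-dates the 2018-06-23 act, accrual under the later-of rule falls on 2019-05-01.
Adding the 3 years base period to 2019-05-01 gives a deadline of 2022-05-01, before any tolling.
The period was tolled for 427 days by the pending criminal prosecution (2021-11-12 to 2023-01-13), pushing the deadline to 2023-07-02.
The defendant's absence from the jurisdiction from 2021-01-15 to 2021-08-17 does not toll the period, because no stated rule makes the defendant's absence a tolling event.
The 2023-07-28 filing falls after the 2023-07-02 deadline; the claim is time-barred.

TIME-BARRED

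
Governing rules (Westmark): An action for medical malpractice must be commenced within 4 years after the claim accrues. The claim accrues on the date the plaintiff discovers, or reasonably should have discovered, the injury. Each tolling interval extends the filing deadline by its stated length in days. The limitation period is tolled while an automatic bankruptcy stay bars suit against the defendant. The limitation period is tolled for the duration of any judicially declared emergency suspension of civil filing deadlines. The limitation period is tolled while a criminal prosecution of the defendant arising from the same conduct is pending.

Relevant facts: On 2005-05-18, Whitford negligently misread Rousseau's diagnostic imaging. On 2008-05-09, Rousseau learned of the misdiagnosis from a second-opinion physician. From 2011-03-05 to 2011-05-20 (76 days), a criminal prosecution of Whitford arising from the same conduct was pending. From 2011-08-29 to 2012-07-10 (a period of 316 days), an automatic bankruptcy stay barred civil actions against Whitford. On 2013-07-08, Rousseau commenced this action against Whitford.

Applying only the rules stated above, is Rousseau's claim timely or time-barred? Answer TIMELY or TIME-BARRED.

TIME-BARRED

Under the discovery rule, the claim accrued on 2008-05-09, when Rousseau discovered the injury — not on the 2005-05-18 date of the underlying act.
4 years from 2008-05-09 is 2012-05-09.
The pending criminal prosecution from 2011-03-05 to 2011-05-20 tolled the period for 76 days, extending the deadline to 2012-07-24.
Because the automatic bankruptcy stay ran from 2011-08-29 to 2012-07-10, the deadline is extended by 316 days to 2013-06-05.
The 2013-07-08 filing falls after the 2013-06-05 deadline; the claim is time-barred.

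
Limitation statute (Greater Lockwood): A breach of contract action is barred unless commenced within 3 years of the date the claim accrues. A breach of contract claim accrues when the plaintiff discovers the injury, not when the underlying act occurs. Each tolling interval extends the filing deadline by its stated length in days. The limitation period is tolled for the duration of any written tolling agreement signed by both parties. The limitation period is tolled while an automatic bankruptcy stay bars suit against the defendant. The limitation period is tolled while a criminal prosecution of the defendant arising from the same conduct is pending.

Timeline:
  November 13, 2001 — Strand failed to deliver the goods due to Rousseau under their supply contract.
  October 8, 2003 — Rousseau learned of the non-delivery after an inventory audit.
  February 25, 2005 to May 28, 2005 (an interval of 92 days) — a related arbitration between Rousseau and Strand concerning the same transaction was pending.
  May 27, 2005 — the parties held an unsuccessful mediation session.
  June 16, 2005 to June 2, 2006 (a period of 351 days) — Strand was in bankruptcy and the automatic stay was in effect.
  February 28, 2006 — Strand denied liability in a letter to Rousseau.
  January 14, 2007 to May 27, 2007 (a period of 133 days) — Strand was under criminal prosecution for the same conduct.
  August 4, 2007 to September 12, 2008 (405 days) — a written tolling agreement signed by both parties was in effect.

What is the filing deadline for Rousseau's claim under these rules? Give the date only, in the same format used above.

March 15, 2009

The claim did not accrue until Rousseau discovered the injury on October 8, 2003; the November 13, 2001 act date does not start the clock under the stated rule.
The untolled deadline — 3 years after October 8, 2003 — is October 8, 2006.
The automatic bankruptcy stay from June 16, 2005 to June 2, 2006 tolled the period for 351 days, extending the deadline to September 24, 2007.
Because the pending criminal prosecution ran from January 14, 2007 to May 27, 2007, the deadline is extended by 133 days to February 4, 2008.
Because the written tolling agreement ran from August 4, 2007 to September 12, 2008, the deadline is extended by 405 days to March 15, 2009.
The pending related arbitration from February 25, 2005 to May 28, 2005 does not toll the period, because no stated rule makes a pending arbitration a tolling event.
None of the other events listed affects the running of the period under the stated rules.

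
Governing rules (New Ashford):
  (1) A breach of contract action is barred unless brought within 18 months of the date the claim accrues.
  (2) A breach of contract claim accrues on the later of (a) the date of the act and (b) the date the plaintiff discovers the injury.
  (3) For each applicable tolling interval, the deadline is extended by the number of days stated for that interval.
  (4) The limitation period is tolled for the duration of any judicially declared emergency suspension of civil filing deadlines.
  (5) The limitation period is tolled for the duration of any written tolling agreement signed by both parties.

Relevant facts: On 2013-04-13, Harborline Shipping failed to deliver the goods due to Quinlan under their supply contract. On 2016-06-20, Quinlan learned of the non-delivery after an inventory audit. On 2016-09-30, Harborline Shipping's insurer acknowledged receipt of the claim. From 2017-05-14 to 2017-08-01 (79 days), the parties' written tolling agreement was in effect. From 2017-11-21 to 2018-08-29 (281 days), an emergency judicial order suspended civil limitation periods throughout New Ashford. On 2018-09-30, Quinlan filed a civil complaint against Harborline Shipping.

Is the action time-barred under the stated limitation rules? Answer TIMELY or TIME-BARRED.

TIMELY

Taking the later of the act (2013-04-13) and discovery (2016-06-20), the claim accrued on 2016-06-20.
Adding the 18 months base period to 2016-06-20 gives a deadline of 2017-12-20, before any tolling.
Because the written tolling agreement ran from 2017-05-14 to 2017-08-01, the deadline is extended by 79 days to 2018-03-09.
Because the emergency suspension of filing deadlines ran from 2017-11-21 to 2018-08-29, the deadline is extended by 281 days to 2018-12-15.
Nothing else in the chronology tolls or restarts the period.
Filing on 2018-09-30 beat the 2018-12-15 deadline — the action is timely.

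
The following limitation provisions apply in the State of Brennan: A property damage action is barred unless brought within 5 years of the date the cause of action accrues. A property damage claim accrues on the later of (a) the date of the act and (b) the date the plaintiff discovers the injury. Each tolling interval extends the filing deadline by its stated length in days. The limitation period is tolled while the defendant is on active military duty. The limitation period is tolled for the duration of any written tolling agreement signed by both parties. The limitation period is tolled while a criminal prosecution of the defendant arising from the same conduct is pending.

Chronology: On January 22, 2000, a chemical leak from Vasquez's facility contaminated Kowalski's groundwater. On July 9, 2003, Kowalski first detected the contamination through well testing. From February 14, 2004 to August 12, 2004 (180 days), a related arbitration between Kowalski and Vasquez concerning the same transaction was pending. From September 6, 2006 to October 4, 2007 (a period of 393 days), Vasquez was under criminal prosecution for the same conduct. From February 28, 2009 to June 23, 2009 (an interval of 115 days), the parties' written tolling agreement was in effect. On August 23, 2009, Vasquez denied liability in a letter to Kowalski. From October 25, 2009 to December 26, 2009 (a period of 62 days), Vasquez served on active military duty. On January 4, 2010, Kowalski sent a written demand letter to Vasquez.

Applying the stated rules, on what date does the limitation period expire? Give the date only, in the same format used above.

January 30, 2010

Because discovery on July 9, 2003 post-dates the January 22, 2000 act, accrual under the later-of rule falls on July 9, 2003.
5 years from July 9, 2003 is July 9, 2008.
The pending criminal prosecution from September 6, 2006 to October 4, 2007 tolled the period for 393 days, extending the deadline to August 6, 2009.
Because the written tolling agreement ran from February 28, 2009 to June 23, 2009, the deadline is extended by 115 days to November 29, 2009.
The period was tolled for 62 days by the defendant's active military service (October 25, 2009 to December 26, 2009), pushing the deadline to January 30, 2010.
No stated provision tolls the period for a pending arbitration, so the interval from February 14, 2004 to August 12, 2004 has no effect on the deadline.
None of the other events listed affects the running of the period under the stated rules.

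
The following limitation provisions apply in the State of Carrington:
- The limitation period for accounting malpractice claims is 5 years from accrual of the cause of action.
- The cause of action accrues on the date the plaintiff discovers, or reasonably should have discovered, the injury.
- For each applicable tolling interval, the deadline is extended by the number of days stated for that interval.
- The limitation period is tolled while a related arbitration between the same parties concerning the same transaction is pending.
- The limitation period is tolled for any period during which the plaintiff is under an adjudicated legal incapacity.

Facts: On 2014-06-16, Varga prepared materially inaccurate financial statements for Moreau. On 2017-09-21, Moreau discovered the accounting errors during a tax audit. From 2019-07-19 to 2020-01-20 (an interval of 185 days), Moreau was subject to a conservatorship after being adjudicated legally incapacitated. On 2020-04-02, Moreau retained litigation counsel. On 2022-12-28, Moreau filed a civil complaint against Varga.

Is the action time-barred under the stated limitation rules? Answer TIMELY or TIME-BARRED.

The claim did not accrue until Moreau discovered the injury on 2017-09-21; the 2014-06-16 act date does not start the clock under the stated rule.
5 years from 2017-09-21 is 2022-09-21.
The period was tolled for 185 days by the plaintiff's legal incapacity (2019-07-19 to 2020-01-20), pushing the deadline to 2023-03-25.
Nothing else in the chronology tolls or restarts the period.
The 2022-12-28 filing precedes the 2023-03-25 deadline; the claim is timely.

TIMELY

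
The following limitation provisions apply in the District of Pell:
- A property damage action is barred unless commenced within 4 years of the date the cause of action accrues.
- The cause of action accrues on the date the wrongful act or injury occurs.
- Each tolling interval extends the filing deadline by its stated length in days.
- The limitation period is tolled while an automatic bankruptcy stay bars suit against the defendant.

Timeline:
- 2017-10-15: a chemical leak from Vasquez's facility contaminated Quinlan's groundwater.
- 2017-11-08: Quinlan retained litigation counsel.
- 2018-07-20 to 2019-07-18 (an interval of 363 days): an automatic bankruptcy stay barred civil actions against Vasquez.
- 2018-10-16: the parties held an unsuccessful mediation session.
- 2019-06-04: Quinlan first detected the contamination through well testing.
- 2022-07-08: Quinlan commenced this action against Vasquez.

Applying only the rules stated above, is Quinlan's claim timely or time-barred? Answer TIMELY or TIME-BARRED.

Accrual is governed by the date of the act, so the period began to run on 2017-10-15; the later discovery on 2019-06-04 is irrelevant under the stated rule.
The untolled deadline — 4 years after 2017-10-15 — is 2021-10-15.
The period was tolled for 363 days by the automatic bankruptcy stay (2018-07-20 to 2019-07-18), pushing the deadline to 2022-10-13.
None of the other events listed affects the running of the period under the stated rules.
The 2022-07-08 filing precedes the 2022-10-13 deadline; the claim is timely.

TIMELY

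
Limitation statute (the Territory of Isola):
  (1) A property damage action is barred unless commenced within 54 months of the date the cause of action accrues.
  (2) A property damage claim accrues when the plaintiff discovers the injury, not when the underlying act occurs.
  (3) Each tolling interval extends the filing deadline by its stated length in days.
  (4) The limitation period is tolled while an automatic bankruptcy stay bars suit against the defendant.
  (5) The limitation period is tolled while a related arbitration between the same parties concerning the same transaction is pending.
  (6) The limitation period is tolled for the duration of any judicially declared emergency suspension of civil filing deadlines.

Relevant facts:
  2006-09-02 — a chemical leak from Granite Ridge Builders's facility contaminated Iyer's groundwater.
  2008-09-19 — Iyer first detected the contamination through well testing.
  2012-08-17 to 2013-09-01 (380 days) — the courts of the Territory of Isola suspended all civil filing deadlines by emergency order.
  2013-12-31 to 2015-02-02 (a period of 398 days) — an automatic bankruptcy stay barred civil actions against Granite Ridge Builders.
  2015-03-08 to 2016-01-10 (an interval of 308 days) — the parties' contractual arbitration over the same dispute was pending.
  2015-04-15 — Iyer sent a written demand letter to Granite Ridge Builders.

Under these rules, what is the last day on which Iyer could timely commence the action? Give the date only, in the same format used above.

2016-03-09

Accrual is tied to discovery, so the period began on 2008-09-19 rather than on 2006-09-02 when the act occurred.
Adding the 54 months base period to 2008-09-19 gives a deadline of 2013-03-19, before any tolling.
Because the emergency suspension of filing deadlines ran from 2012-08-17 to 2013-09-01, the deadline is extended by 380 days to 2014-04-03.
The automatic bankruptcy stay from 2013-12-31 to 2015-02-02 tolled the period for 398 days, extending the deadline to 2015-05-06.
The period was tolled for 308 days by the pending related arbitration (2015-03-08 to 2016-01-10), pushing the deadline to 2016-03-09.
The other events in the timeline have no effect on the limitation period under the stated rules.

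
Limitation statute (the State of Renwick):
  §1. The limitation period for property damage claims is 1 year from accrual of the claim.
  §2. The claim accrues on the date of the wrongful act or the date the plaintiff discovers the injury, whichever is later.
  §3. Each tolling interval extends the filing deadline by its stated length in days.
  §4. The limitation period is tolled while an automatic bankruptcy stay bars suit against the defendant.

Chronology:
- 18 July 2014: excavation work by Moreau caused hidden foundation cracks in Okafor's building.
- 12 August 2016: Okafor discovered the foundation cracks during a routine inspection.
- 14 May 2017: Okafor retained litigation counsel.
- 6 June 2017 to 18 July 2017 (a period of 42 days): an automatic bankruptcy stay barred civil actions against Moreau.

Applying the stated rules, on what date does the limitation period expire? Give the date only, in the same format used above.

23 September 2017

Taking the later of the act (18 July 2014) and discovery (12 August 2016), the claim accrued on 12 August 2016.
Adding the 1 year base period to 12 August 2016 gives a deadline of 12 August 2017, before any tolling.
The period was tolled for 42 days by the automatic bankruptcy stay (6 June 2017 to 18 July 2017), pushing the deadline to 23 September 2017.
None of the other events listed affects the running of the period under the stated rules.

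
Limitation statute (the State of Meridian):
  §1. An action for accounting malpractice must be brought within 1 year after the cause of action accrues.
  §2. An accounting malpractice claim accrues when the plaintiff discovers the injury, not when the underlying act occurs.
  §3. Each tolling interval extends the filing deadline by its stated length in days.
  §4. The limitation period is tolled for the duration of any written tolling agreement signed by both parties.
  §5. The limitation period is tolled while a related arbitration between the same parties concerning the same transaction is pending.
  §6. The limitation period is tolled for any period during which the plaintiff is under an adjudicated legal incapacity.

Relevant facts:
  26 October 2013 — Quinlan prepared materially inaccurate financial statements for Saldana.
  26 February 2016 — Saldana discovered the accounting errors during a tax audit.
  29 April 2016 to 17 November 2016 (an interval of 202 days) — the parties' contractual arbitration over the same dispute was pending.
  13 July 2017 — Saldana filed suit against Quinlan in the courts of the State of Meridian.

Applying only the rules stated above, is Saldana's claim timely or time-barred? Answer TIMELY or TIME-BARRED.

TIMELY

Accrual is tied to discovery, so the period began on 26 February 2016 rather than on 26 October 2013 when the act occurred.
The untolled deadline — 1 year after 26 February 2016 — is 26 February 2017.
Because the pending related arbitration ran from 29 April 2016 to 17 November 2016, the deadline is extended by 202 days to 16 September 2017.
Saldana filed on 13 July 2017, before the 16 September 2017 deadline, so the action is timely.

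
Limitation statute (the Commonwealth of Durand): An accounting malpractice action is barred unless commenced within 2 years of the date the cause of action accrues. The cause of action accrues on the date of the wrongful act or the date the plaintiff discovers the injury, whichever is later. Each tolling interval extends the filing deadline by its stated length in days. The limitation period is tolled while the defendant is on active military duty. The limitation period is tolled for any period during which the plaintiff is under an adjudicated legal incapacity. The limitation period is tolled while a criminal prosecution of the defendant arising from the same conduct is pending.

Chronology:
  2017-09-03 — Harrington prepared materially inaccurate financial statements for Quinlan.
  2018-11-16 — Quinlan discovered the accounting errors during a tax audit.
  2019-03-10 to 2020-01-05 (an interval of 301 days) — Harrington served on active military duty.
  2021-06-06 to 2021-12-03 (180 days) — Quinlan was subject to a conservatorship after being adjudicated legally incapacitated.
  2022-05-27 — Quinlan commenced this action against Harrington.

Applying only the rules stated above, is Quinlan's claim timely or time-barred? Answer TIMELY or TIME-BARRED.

TIME-BARRED

Because discovery on 2018-11-16 post-dates the 2017-09-03 act, accrual under the later-of rule falls on 2018-11-16.
The untolled deadline — 2 years after 2018-11-16 — is 2020-11-16.
The defendant's active military service from 2019-03-10 to 2020-01-05 tolled the period for 301 days, extending the deadline to 2021-09-13.
The plaintiff's legal incapacity from 2021-06-06 to 2021-12-03 tolled the period for 180 days, extending the deadline to 2022-03-12.
Filing on 2022-05-27 missed the 2022-03-12 deadline — the action is time-barred.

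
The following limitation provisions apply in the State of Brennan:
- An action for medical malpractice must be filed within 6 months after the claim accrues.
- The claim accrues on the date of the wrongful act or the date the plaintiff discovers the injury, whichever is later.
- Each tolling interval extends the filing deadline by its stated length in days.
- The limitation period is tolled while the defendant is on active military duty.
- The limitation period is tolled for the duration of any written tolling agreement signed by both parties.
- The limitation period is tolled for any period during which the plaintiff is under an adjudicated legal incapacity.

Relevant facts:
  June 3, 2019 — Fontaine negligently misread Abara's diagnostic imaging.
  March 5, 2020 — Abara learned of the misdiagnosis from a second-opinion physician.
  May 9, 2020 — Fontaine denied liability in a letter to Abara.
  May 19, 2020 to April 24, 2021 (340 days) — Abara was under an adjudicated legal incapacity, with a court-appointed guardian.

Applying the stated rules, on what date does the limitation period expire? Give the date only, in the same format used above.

August 11, 2021

Taking the later of the act (June 3, 2019) and discovery (March 5, 2020), the claim accrued on March 5, 2020.
Adding the 6 months base period to March 5, 2020 gives a deadline of September 5, 2020, before any tolling.
Because the plaintiff's legal incapacity ran from May 19, 2020 to April 24, 2021, the deadline is extended by 340 days to August 11, 2021.
Nothing else in the chronology tolls or restarts the period.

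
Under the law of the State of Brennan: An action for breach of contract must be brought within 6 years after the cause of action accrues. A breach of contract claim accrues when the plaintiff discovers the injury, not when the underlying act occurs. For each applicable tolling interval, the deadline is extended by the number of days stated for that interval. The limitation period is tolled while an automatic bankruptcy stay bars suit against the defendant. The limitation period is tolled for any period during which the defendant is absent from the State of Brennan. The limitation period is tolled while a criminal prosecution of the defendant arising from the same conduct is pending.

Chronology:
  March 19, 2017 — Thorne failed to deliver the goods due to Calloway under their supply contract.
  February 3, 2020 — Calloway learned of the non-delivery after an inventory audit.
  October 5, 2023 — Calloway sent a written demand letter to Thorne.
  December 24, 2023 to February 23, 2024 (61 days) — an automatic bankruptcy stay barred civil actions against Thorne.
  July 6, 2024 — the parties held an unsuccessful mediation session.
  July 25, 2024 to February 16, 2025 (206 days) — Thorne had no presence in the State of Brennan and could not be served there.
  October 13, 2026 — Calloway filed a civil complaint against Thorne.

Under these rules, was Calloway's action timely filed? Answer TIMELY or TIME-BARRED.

TIMELY

The claim did not accrue until Calloway discovered the injury on February 3, 2020; the March 19, 2017 act date does not start the clock under the stated rule.
6 years from February 3, 2020 is February 3, 2026.
Because the automatic bankruptcy stay ran from December 24, 2023 to February 23, 2024, the deadline is extended by 61 days to April 5, 2026.
The period was tolled for 206 days by the defendant's absence from the jurisdiction (July 25, 2024 to February 16, 2025), pushing the deadline to October 28, 2026.
None of the other events listed affects the running of the period under the stated rules.
Filing on October 13, 2026 beat the October 28, 2026 deadline — the action is timely.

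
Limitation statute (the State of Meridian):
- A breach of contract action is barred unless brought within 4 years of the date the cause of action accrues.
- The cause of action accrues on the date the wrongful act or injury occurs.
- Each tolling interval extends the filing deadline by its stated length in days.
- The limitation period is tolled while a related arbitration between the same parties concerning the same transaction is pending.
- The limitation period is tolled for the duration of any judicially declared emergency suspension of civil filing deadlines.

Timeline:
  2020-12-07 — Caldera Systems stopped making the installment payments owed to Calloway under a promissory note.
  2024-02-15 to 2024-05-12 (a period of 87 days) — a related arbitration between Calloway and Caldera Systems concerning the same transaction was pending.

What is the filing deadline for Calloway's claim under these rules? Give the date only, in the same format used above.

The limitation period began to run on 2020-12-07.
4 years from 2020-12-07 is 2024-12-07.
The pending related arbitration from 2024-02-15 to 2024-05-12 tolled the period for 87 days, extending the deadline to 2025-03-04.

2025-03-04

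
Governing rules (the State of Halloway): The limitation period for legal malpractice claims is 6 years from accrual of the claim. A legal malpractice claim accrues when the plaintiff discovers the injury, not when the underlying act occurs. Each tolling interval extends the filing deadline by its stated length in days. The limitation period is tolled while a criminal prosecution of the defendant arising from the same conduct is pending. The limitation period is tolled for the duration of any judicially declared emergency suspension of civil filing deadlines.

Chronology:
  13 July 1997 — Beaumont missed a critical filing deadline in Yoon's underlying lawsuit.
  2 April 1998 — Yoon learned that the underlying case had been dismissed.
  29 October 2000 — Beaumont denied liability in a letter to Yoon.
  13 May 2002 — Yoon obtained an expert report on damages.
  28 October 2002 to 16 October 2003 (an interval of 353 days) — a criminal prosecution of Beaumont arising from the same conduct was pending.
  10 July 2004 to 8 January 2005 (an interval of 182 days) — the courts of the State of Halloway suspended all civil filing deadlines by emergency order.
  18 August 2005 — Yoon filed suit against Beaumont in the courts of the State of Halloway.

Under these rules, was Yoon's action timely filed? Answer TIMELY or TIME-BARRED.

Accrual is tied to discovery, so the period began on 2 April 1998 rather than on 13 July 1997 when the act occurred.
6 years from 2 April 1998 is 2 April 2004.
The period was tolled for 353 days by the pending criminal prosecution (28 October 2002 to 16 October 2003), pushing the deadline to 21 March 2005.
The emergency suspension of filing deadlines from 10 July 2004 to 8 January 2005 tolled the period for 182 days, extending the deadline to 19 September 2005.
The other events in the timeline have no effect on the limitation period under the stated rules.
The 18 August 2005 filing precedes the 19 September 2005 deadline; the claim is timely.

TIMELY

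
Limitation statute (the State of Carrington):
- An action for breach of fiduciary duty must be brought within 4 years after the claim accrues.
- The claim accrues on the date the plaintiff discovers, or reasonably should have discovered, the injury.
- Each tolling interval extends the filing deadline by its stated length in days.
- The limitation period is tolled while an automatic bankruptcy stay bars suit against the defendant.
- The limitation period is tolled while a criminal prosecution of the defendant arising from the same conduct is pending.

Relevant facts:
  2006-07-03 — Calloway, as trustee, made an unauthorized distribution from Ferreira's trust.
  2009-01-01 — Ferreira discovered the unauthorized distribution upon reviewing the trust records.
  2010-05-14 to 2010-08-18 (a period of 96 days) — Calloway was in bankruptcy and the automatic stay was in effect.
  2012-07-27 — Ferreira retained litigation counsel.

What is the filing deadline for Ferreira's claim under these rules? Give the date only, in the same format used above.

2013-04-07

Accrual is tied to discovery, so the period began on 2009-01-01 rather than on 2006-07-03 when the act occurred.
4 years from 2009-01-01 is 2013-01-01.
The period was tolled for 96 days by the automatic bankruptcy stay (2010-05-14 to 2010-08-18), pushing the deadline to 2013-04-07.
Nothing else in the chronology tolls or restarts the period.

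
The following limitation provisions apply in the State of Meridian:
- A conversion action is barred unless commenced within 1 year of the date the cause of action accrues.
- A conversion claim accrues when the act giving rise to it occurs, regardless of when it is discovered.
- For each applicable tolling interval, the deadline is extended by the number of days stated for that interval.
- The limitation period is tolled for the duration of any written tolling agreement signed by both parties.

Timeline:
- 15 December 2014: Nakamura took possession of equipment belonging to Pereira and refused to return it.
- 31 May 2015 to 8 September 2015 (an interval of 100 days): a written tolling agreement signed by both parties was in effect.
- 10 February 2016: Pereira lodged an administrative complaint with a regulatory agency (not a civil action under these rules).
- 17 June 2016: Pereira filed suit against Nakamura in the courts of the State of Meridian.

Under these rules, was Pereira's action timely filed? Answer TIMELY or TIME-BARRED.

TIME-BARRED

The cause of action accrued on 15 December 2014, the date of the act.
1 year from 15 December 2014 is 15 December 2015.
Because the written tolling agreement ran from 31 May 2015 to 8 September 2015, the deadline is extended by 100 days to 24 March 2016.
Nothing else in the chronology tolls or restarts the period.
Pereira filed on 17 June 2016, after the 24 March 2016 deadline, so the action is time-barred.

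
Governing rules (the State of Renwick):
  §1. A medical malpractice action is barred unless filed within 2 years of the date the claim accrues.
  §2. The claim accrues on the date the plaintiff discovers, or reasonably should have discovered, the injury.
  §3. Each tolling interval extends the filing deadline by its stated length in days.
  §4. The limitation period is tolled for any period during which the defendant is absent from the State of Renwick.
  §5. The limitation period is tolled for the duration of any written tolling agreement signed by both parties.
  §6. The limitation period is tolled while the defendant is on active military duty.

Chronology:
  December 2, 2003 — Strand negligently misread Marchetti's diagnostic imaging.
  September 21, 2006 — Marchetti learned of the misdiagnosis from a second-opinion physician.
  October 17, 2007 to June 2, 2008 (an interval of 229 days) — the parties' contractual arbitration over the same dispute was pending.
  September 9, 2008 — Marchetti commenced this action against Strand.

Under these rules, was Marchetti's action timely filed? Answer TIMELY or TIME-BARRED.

Accrual is tied to discovery, so the period began on September 21, 2006 rather than on December 2, 2003 when the act occurred.
2 years from September 21, 2006 is September 21, 2008.
Although a pending arbitration ran from October 17, 2007 to June 2, 2008, the stated rules do not make that a tolling event, so it is disregarded.
The September 9, 2008 filing precedes the September 21, 2008 deadline; the claim is timely.

TIMELY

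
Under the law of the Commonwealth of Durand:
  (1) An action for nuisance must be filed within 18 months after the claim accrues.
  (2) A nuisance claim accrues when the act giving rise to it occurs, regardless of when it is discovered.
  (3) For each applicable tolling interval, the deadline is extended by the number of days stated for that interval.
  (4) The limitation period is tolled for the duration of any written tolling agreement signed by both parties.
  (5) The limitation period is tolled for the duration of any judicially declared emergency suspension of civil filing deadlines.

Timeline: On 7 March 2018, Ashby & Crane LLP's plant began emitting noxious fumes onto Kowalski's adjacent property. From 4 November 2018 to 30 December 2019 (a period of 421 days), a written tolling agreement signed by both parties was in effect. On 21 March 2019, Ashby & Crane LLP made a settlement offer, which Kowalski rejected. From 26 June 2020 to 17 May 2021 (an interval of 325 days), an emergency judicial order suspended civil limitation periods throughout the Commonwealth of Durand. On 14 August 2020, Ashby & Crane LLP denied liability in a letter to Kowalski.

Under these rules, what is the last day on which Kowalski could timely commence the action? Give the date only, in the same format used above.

22 September 2021

The claim accrued on 7 March 2018, when the wrongful act occurred.
Adding the 18 months base period to 7 March 2018 gives a deadline of 7 September 2019, before any tolling.
The written tolling agreement from 4 November 2018 to 30 December 2019 tolled the period for 421 days, extending the deadline to 1 November 2020.
The emergency suspension of filing deadlines from 26 June 2020 to 17 May 2021 tolled the period for 325 days, extending the deadline to 22 September 2021.
The other events in the timeline have no effect on the limitation period under the stated rules.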